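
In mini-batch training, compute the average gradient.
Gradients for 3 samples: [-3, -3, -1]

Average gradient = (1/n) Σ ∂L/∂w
Average gradient = -2.333

Average = (1/3)(-3 + -3 + -1) = -7/3 = -2.333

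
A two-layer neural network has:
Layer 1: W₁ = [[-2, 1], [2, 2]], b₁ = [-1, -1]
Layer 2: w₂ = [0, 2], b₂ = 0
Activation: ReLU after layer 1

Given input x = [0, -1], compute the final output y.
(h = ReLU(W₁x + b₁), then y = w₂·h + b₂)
y = 0

Layer 1 pre-activation: z₁ = [-2, -3]
After ReLU: h = [0, 0]
Layer 2 output: y = 0×0 + 2×0 + 0 = 0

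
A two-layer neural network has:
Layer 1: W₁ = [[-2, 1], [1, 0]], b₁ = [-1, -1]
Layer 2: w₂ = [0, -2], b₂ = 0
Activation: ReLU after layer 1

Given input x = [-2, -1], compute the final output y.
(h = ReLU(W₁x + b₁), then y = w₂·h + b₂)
y = 0

Layer 1 pre-activation: z₁ = [2, -3]
After ReLU: h = [2, 0]
Layer 2 output: y = 0×2 + -2×0 + 0 = 0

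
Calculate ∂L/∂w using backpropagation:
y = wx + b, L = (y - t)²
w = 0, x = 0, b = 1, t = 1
∂L/∂w = 0

y = wx + b = (0)(0) + 1 = 1
∂L/∂y = 2(y - t) = 2(1 - 1) = 0
∂y/∂w = x = 0
∂L/∂w = ∂L/∂y · ∂y/∂w = 0 × 0 = 0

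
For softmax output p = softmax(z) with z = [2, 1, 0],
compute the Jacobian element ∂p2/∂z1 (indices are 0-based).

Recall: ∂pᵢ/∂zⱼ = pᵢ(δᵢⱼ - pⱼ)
∂p2/∂z1 = -0.02203

p = softmax(z) = [0.6652, 0.2447, 0.09003]
p2 = 0.09003, p1 = 0.2447

∂p2/∂z1 = -p2 × p1 = -0.09003 × 0.2447 = -0.02203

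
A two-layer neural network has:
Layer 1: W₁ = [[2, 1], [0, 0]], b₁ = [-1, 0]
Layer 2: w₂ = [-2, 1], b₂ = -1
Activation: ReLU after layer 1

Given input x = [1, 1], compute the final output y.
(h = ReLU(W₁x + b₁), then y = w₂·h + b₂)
y = -5

Layer 1 pre-activation: z₁ = [2, 0]
After ReLU: h = [2, 0]
Layer 2 output: y = -2×2 + 1×0 + -1 = -5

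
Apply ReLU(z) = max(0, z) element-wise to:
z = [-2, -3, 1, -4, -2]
h = [0, 0, 1, 0, 0]

ReLU applied element-wise: max(0,-2)=0, max(0,-3)=0, max(0,1)=1, max(0,-4)=0, max(0,-2)=0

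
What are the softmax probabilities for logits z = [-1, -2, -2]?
p = [0.5761, 0.2119, 0.2119]

exp(z) = [0.3679, 0.1353, 0.1353]
Sum = 0.6386
p = [0.5761, 0.2119, 0.2119]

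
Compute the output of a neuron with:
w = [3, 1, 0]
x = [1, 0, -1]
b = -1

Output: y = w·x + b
y = 2

y = (3)(1) + (1)(0) + (0)(-1) + -1 = 2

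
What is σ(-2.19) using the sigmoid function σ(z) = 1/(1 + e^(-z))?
0.1007

sigmoid(-2.19) = 1/(1 + e^(2.19)) = 1/(1 + 8.935) = 0.1007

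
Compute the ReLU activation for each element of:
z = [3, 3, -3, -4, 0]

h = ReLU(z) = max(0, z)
h = [3, 3, 0, 0, 0]

ReLU applied element-wise: max(0,3)=3, max(0,3)=3, max(0,-3)=0, max(0,-4)=0, max(0,0)=0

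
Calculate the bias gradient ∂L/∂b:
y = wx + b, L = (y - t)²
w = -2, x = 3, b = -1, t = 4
∂L/∂b = -22

y = wx + b = (-2)(3) + -1 = -7
∂L/∂y = 2(y - t) = 2(-7 - 4) = -22
∂y/∂b = 1
∂L/∂b = ∂L/∂y · ∂y/∂b = -22 × 1 = -22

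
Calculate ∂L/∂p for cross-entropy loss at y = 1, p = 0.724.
∂L/∂p = -1.381

∂L/∂p = -y/p + (1-y)/(1-p) = -1/0.724 + 0 = -1.381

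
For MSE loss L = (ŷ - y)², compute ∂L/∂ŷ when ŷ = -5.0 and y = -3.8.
∂L/∂ŷ = -2.4

∂L/∂ŷ = 2(ŷ - y) = 2(-5.0 - -3.8) = 2(-1.2) = -2.4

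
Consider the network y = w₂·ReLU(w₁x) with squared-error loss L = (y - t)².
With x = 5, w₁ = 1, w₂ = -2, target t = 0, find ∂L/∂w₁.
∂L/∂w₁ = 200

Forward pass:
z = w₁x = 1×5 = 5
h = ReLU(5) = 5
y = w₂h = -2×5 = -10

Backward pass:
∂L/∂y = 2(y - t) = 2(-10 - 0) = -20
∂y/∂h = w₂ = -2
∂h/∂z = 1 (ReLU derivative)
∂z/∂w₁ = x = 5

∂L/∂w₁ = -20 × -2 × 1 × 5 = 200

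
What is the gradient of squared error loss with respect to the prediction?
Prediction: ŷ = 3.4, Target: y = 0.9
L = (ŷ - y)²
∂L/∂ŷ = 5.0

∂L/∂ŷ = 2(ŷ - y) = 2(3.4 - 0.9) = 2(2.5) = 5.0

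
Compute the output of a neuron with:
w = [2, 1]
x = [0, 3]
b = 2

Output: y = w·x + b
y = 5

y = (2)(0) + (1)(3) + 2 = 5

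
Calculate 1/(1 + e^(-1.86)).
0.8653

sigmoid(1.86) = 1/(1 + e^(-1.86)) = 1/(1 + 0.1557) = 0.8653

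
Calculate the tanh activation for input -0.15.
-0.1489

tanh(-0.15) = (e^(-0.15) - e^(0.15))/(e^(-0.15) + e^(0.15)) = -0.1489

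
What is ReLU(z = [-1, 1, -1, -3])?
h = [0, 1, 0, 0]

ReLU applied element-wise: max(0,-1)=0, max(0,1)=1, max(0,-1)=0, max(0,-3)=0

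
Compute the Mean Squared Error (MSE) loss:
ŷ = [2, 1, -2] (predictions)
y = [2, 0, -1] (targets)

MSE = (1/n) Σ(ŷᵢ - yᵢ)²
MSE = 0.6667

MSE = (1/3)((2-2)² + (1-0)² + (-2--1)²) = (1/3)(0 + 1 + 1) = 0.6667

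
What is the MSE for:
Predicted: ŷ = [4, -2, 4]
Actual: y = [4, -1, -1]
MSE = 8.667

MSE = (1/3)((4-4)² + (-2--1)² + (4--1)²) = (1/3)(0 + 1 + 25) = 8.667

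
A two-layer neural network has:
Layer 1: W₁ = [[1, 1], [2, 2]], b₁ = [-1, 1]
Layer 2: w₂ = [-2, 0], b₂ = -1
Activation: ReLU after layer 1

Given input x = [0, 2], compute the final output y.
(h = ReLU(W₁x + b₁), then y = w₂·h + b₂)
y = -3

Layer 1 pre-activation: z₁ = [1, 5]
After ReLU: h = [1, 5]
Layer 2 output: y = -2×1 + 0×5 + -1 = -3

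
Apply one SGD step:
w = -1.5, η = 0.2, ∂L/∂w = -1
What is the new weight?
w_new = -1.3

w_new = w - η·∂L/∂w = -1.5 - 0.2×(-1) = -1.5 - (-0.2) = -1.3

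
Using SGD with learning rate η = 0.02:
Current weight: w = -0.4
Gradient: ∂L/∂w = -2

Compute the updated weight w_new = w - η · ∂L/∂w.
w_new = -0.36

w_new = w - η·∂L/∂w = -0.4 - 0.02×(-2) = -0.4 - (-0.04) = -0.36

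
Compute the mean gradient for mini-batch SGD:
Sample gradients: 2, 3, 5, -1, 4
Average gradient = 2.6

Average = (1/5)(2 + 3 + 5 + -1 + 4) = 13/5 = 2.6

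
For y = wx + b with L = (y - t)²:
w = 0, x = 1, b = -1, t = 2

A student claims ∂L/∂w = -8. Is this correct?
Incorrect

y = (0)(1) + -1 = -1
∂L/∂y = 2(y - t) = 2(-1 - 2) = -6
∂y/∂w = x = 1
∂L/∂w = -6 × 1 = -6

Claimed value: -8
Incorrect: The correct gradient is -6.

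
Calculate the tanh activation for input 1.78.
0.9447

tanh(1.78) = (e^(1.78) - e^(-1.78))/(e^(1.78) + e^(-1.78)) = 0.9447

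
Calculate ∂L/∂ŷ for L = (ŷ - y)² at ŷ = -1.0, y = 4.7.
∂L/∂ŷ = -11.4

∂L/∂ŷ = 2(ŷ - y) = 2(-1.0 - 4.7) = 2(-5.7) = -11.4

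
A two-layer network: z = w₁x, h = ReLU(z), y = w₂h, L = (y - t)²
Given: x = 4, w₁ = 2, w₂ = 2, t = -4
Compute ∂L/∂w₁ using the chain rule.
∂L/∂w₁ = 320

Forward pass:
z = w₁x = 2×4 = 8
h = ReLU(8) = 8
y = w₂h = 2×8 = 16

Backward pass:
∂L/∂y = 2(y - t) = 2(16 - -4) = 40
∂y/∂h = w₂ = 2
∂h/∂z = 1 (ReLU derivative)
∂z/∂w₁ = x = 4

∂L/∂w₁ = 40 × 2 × 1 × 4 = 320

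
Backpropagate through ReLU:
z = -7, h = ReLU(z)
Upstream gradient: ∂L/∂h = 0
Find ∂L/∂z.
∂L/∂z = 0

h = ReLU(-7) = 0
Since z < 0: ∂h/∂z = 0
∂L/∂z = ∂L/∂h · ∂h/∂z = 0 × 0 = 0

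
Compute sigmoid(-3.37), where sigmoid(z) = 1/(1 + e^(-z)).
0.03325

sigmoid(-3.37) = 1/(1 + e^(3.37)) = 1/(1 + 29.08) = 0.03325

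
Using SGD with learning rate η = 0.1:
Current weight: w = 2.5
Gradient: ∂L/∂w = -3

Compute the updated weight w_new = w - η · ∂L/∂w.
w_new = 2.8

w_new = w - η·∂L/∂w = 2.5 - 0.1×(-3) = 2.5 - (-0.3) = 2.8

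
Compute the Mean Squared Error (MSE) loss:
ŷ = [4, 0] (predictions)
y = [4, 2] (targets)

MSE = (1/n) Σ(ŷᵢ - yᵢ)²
MSE = 2

MSE = (1/2)((4-4)² + (0-2)²) = (1/2)(0 + 4) = 2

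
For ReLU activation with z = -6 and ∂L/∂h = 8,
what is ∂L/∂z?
∂L/∂z = 0

h = ReLU(-6) = 0
Since z < 0: ∂h/∂z = 0
∂L/∂z = ∂L/∂h · ∂h/∂z = 8 × 0 = 0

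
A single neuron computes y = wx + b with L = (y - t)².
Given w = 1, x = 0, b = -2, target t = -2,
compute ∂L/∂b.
∂L/∂b = 0

y = wx + b = (1)(0) + -2 = -2
∂L/∂y = 2(y - t) = 2(-2 - -2) = 0
∂y/∂b = 1
∂L/∂b = ∂L/∂y · ∂y/∂b = 0 × 1 = 0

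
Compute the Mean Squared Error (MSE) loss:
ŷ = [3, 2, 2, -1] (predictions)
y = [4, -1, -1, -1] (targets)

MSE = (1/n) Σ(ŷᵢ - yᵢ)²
MSE = 4.75

MSE = (1/4)((3-4)² + (2--1)² + (2--1)² + (-1--1)²) = (1/4)(1 + 9 + 9 + 0) = 4.75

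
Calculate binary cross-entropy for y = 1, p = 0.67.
L = 0.4005

L = -1·log(0.67) - 0·log(0.33) = -log(0.67) = 0.4005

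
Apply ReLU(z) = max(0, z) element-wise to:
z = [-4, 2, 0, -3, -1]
h = [0, 2, 0, 0, 0]

ReLU applied element-wise: max(0,-4)=0, max(0,2)=2, max(0,0)=0, max(0,-3)=0, max(0,-1)=0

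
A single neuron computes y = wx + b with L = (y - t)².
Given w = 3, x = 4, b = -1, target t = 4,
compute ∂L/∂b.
∂L/∂b = 14

y = wx + b = (3)(4) + -1 = 11
∂L/∂y = 2(y - t) = 2(11 - 4) = 14
∂y/∂b = 1
∂L/∂b = ∂L/∂y · ∂y/∂b = 14 × 1 = 14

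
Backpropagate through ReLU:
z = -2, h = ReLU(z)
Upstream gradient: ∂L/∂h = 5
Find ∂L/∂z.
∂L/∂z = 0

h = ReLU(-2) = 0
Since z < 0: ∂h/∂z = 0
∂L/∂z = ∂L/∂h · ∂h/∂z = 5 × 0 = 0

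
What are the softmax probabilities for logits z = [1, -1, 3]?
p = [0.1173, 0.0159, 0.8668]

exp(z) = [2.718, 0.3679, 20.09]
Sum = 23.17
p = [0.1173, 0.0159, 0.8668]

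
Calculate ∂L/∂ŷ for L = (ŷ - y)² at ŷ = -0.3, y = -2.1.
∂L/∂ŷ = 3.6

∂L/∂ŷ = 2(ŷ - y) = 2(-0.3 - -2.1) = 2(1.8) = 3.6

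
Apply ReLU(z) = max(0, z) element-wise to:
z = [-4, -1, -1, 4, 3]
h = [0, 0, 0, 4, 3]

ReLU applied element-wise: max(0,-4)=0, max(0,-1)=0, max(0,-1)=0, max(0,4)=4, max(0,3)=3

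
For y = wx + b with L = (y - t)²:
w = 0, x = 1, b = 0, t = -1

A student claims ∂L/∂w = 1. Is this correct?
Incorrect

y = (0)(1) + 0 = 0
∂L/∂y = 2(y - t) = 2(0 - -1) = 2
∂y/∂w = x = 1
∂L/∂w = 2 × 1 = 2

Claimed value: 1
Incorrect: The correct gradient is 2.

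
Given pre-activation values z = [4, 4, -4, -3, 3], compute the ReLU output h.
h = [4, 4, 0, 0, 3]

ReLU applied element-wise: max(0,4)=4, max(0,4)=4, max(0,-4)=0, max(0,-3)=0, max(0,3)=3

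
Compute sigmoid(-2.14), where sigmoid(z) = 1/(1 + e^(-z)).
0.1053

sigmoid(-2.14) = 1/(1 + e^(2.14)) = 1/(1 + 8.499) = 0.1053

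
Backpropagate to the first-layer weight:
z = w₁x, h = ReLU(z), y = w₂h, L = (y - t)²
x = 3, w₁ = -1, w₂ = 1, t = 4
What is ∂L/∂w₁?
∂L/∂w₁ = 0

Forward pass:
z = w₁x = -1×3 = -3
h = ReLU(-3) = 0
y = w₂h = 1×0 = 0

Backward pass:
∂L/∂y = 2(y - t) = 2(0 - 4) = -8
∂y/∂h = w₂ = 1
∂h/∂z = 0 (ReLU derivative)
∂z/∂w₁ = x = 3

∂L/∂w₁ = -8 × 1 × 0 × 3 = 0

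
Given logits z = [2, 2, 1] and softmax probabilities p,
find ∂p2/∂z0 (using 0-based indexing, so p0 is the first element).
∂p2/∂z0 = -0.06561

p = softmax(z) = [0.4223, 0.4223, 0.1554]
p2 = 0.1554, p0 = 0.4223

∂p2/∂z0 = -p2 × p0 = -0.1554 × 0.4223 = -0.06561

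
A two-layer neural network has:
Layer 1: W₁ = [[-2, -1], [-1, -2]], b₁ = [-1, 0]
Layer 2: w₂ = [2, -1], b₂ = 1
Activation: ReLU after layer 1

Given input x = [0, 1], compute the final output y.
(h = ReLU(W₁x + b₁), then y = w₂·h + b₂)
y = 1

Layer 1 pre-activation: z₁ = [-2, -2]
After ReLU: h = [0, 0]
Layer 2 output: y = 2×0 + -1×0 + 1 = 1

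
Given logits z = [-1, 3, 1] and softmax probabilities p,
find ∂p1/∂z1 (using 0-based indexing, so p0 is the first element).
∂p1/∂z1 = 0.1154

p = softmax(z) = [0.01588, 0.8668, 0.1173]
p1 = 0.8668

∂p1/∂z1 = p1(1 - p1) = 0.8668 × (1 - 0.8668) = 0.1154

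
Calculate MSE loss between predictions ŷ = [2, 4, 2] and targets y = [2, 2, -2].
MSE = 6.667

MSE = (1/3)((2-2)² + (4-2)² + (2--2)²) = (1/3)(0 + 4 + 16) = 6.667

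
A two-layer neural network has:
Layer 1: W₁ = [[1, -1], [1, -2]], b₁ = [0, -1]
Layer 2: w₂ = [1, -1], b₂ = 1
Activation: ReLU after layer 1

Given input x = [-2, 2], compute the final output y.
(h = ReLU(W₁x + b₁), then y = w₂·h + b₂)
y = 1

Layer 1 pre-activation: z₁ = [-4, -7]
After ReLU: h = [0, 0]
Layer 2 output: y = 1×0 + -1×0 + 1 = 1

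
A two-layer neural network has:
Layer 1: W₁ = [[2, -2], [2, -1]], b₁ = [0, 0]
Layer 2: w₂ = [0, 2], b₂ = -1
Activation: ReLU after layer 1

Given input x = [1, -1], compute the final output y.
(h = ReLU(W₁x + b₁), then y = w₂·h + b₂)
y = 5

Layer 1 pre-activation: z₁ = [4, 3]
After ReLU: h = [4, 3]
Layer 2 output: y = 0×4 + 2×3 + -1 = 5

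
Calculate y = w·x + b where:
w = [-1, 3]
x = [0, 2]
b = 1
y = 7

y = (-1)(0) + (3)(2) + 1 = 7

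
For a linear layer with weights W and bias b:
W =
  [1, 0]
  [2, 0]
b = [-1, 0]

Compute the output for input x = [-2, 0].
y = [-3, -4]

Wx = [1×-2 + 0×0, 2×-2 + 0×0]
   = [-2, -4]
y = Wx + b = [-2 + -1, -4 + 0] = [-3, -4]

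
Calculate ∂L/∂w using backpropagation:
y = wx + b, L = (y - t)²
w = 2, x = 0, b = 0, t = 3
∂L/∂w = 0

y = wx + b = (2)(0) + 0 = 0
∂L/∂y = 2(y - t) = 2(0 - 3) = -6
∂y/∂w = x = 0
∂L/∂w = ∂L/∂y · ∂y/∂w = -6 × 0 = 0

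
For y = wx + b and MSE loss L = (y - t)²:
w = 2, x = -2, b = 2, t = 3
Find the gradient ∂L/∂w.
∂L/∂w = 20

y = wx + b = (2)(-2) + 2 = -2
∂L/∂y = 2(y - t) = 2(-2 - 3) = -10
∂y/∂w = x = -2
∂L/∂w = ∂L/∂y · ∂y/∂w = -10 × -2 = 20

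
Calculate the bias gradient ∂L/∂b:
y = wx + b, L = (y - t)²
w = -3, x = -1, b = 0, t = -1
∂L/∂b = 8

y = wx + b = (-3)(-1) + 0 = 3
∂L/∂y = 2(y - t) = 2(3 - -1) = 8
∂y/∂b = 1
∂L/∂b = ∂L/∂y · ∂y/∂b = 8 × 1 = 8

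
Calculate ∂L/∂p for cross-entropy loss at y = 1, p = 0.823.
∂L/∂p = -1.215

∂L/∂p = -y/p + (1-y)/(1-p) = -1/0.823 + 0 = -1.215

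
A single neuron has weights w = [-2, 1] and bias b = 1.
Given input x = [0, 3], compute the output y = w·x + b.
y = 4

y = (-2)(0) + (1)(3) + 1 = 4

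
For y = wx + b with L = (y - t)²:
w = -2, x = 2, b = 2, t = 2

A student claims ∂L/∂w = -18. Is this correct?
Incorrect

y = (-2)(2) + 2 = -2
∂L/∂y = 2(y - t) = 2(-2 - 2) = -8
∂y/∂w = x = 2
∂L/∂w = -8 × 2 = -16

Claimed value: -18
Incorrect: The correct gradient is -16.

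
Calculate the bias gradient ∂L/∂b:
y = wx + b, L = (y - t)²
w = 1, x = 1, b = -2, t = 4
∂L/∂b = -10

y = wx + b = (1)(1) + -2 = -1
∂L/∂y = 2(y - t) = 2(-1 - 4) = -10
∂y/∂b = 1
∂L/∂b = ∂L/∂y · ∂y/∂b = -10 × 1 = -10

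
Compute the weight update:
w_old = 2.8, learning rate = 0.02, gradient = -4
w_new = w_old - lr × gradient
w_new = 2.88

w_new = w - η·∂L/∂w = 2.8 - 0.02×(-4) = 2.8 - (-0.08) = 2.88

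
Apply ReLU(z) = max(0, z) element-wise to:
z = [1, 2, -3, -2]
h = [1, 2, 0, 0]

ReLU applied element-wise: max(0,1)=1, max(0,2)=2, max(0,-3)=0, max(0,-2)=0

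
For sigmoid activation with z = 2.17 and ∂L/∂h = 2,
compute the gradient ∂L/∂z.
∂L/∂z = 0.184

σ(2.17) = 0.8975
σ'(2.17) = σ(2.17)(1 - σ(2.17)) = 0.8975 × 0.1025 = 0.09198
∂L/∂z = ∂L/∂h · σ'(z) = 2 × 0.09198 = 0.184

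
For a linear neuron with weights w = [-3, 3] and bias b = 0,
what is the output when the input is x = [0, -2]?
y = -6

y = (-3)(0) + (3)(-2) + 0 = -6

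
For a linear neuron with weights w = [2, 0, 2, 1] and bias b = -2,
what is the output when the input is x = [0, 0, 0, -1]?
y = -3

y = (2)(0) + (0)(0) + (2)(0) + (1)(-1) + -2 = -3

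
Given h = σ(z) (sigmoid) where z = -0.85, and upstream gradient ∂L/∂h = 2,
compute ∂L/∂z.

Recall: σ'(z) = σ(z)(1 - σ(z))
∂L/∂z = 0.4195

σ(-0.85) = 0.2994
σ'(-0.85) = σ(-0.85)(1 - σ(-0.85)) = 0.2994 × 0.7006 = 0.2098
∂L/∂z = ∂L/∂h · σ'(z) = 2 × 0.2098 = 0.4195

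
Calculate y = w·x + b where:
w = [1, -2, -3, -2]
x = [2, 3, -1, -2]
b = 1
y = 4

y = (1)(2) + (-2)(3) + (-3)(-1) + (-2)(-2) + 1 = 4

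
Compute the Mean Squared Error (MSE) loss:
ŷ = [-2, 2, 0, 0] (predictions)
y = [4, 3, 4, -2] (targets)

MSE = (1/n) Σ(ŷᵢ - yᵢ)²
MSE = 14.25

MSE = (1/4)((-2-4)² + (2-3)² + (0-4)² + (0--2)²) = (1/4)(36 + 1 + 16 + 4) = 14.25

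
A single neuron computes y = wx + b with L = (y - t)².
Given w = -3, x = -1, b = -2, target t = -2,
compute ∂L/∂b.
∂L/∂b = 6

y = wx + b = (-3)(-1) + -2 = 1
∂L/∂y = 2(y - t) = 2(1 - -2) = 6
∂y/∂b = 1
∂L/∂b = ∂L/∂y · ∂y/∂b = 6 × 1 = 6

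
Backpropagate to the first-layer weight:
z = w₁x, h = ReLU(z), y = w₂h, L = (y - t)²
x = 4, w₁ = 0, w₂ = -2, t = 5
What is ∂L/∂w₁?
∂L/∂w₁ = 0

Forward pass:
z = w₁x = 0×4 = 0
h = ReLU(0) = 0
y = w₂h = -2×0 = 0

Backward pass:
∂L/∂y = 2(y - t) = 2(0 - 5) = -10
∂y/∂h = w₂ = -2
∂h/∂z = 0 (ReLU derivative)
∂z/∂w₁ = x = 4

∂L/∂w₁ = -10 × -2 × 0 × 4 = 0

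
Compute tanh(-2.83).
-0.9931

tanh(-2.83) = (e^(-2.83) - e^(2.83))/(e^(-2.83) + e^(2.83)) = -0.9931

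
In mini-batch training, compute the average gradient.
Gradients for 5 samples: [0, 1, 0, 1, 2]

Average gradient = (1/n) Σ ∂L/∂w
Average gradient = 0.8

Average = (1/5)(0 + 1 + 0 + 1 + 2) = 4/5 = 0.8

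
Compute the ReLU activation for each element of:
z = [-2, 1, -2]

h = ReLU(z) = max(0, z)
h = [0, 1, 0]

ReLU applied element-wise: max(0,-2)=0, max(0,1)=1, max(0,-2)=0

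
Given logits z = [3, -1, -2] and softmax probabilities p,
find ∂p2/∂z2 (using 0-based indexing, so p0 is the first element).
∂p2/∂z2 = 0.00653

p = softmax(z) = [0.9756, 0.01787, 0.006573]
p2 = 0.006573

∂p2/∂z2 = p2(1 - p2) = 0.006573 × (1 - 0.006573) = 0.00653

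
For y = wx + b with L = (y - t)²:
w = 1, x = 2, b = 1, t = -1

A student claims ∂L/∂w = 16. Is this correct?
Correct

y = (1)(2) + 1 = 3
∂L/∂y = 2(y - t) = 2(3 - -1) = 8
∂y/∂w = x = 2
∂L/∂w = 8 × 2 = 16

Claimed value: 16
Correct: The correct gradient is 16.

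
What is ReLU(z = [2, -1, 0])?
h = [2, 0, 0]

ReLU applied element-wise: max(0,2)=2, max(0,-1)=0, max(0,0)=0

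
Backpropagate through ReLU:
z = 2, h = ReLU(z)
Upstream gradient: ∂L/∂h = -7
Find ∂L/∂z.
∂L/∂z = -7

h = ReLU(2) = 2
Since z > 0: ∂h/∂z = 1
∂L/∂z = ∂L/∂h · ∂h/∂z = -7 × 1 = -7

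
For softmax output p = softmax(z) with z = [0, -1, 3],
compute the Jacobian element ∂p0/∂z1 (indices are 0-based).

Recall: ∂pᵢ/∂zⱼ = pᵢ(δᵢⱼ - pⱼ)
∂p0/∂z1 = -0.0007993

p = softmax(z) = [0.04661, 0.01715, 0.9362]
p0 = 0.04661, p1 = 0.01715

∂p0/∂z1 = -p0 × p1 = -0.04661 × 0.01715 = -0.0007993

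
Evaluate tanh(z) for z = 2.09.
0.9699

tanh(2.09) = (e^(2.09) - e^(-2.09))/(e^(2.09) + e^(-2.09)) = 0.9699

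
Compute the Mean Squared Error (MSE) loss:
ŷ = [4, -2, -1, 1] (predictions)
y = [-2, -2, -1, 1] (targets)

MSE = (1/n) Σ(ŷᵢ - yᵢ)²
MSE = 9

MSE = (1/4)((4--2)² + (-2--2)² + (-1--1)² + (1-1)²) = (1/4)(36 + 0 + 0 + 0) = 9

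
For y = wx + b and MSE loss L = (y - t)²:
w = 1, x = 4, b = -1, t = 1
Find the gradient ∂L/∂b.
∂L/∂b = 4

y = wx + b = (1)(4) + -1 = 3
∂L/∂y = 2(y - t) = 2(3 - 1) = 4
∂y/∂b = 1
∂L/∂b = ∂L/∂y · ∂y/∂b = 4 × 1 = 4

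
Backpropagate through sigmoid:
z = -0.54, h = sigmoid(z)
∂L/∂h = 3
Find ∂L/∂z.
∂L/∂z = 0.6979

σ(-0.54) = 0.3682
σ'(-0.54) = σ(-0.54)(1 - σ(-0.54)) = 0.3682 × 0.6318 = 0.2326
∂L/∂z = ∂L/∂h · σ'(z) = 3 × 0.2326 = 0.6979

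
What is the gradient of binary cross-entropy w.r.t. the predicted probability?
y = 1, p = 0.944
∂L/∂p = -1.059

∂L/∂p = -y/p + (1-y)/(1-p) = -1/0.944 + 0 = -1.059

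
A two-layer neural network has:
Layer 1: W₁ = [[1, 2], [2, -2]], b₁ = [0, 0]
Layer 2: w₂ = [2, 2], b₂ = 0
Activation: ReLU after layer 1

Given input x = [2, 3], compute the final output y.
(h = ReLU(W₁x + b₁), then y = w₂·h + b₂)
y = 16

Layer 1 pre-activation: z₁ = [8, -2]
After ReLU: h = [8, 0]
Layer 2 output: y = 2×8 + 2×0 + 0 = 16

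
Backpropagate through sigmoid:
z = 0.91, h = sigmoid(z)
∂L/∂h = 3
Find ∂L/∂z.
∂L/∂z = 0.6139

σ(0.91) = 0.713
σ'(0.91) = σ(0.91)(1 - σ(0.91)) = 0.713 × 0.287 = 0.2046
∂L/∂z = ∂L/∂h · σ'(z) = 3 × 0.2046 = 0.6139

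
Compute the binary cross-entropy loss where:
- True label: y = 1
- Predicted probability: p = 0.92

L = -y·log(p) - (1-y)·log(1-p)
L = 0.08338

L = -1·log(0.92) - 0·log(0.08) = -log(0.92) = 0.08338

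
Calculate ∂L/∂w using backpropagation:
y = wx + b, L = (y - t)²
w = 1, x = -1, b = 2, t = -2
∂L/∂w = -6

y = wx + b = (1)(-1) + 2 = 1
∂L/∂y = 2(y - t) = 2(1 - -2) = 6
∂y/∂w = x = -1
∂L/∂w = ∂L/∂y · ∂y/∂w = 6 × -1 = -6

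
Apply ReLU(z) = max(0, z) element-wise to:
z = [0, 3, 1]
h = [0, 3, 1]

ReLU applied element-wise: max(0,0)=0, max(0,3)=3, max(0,1)=1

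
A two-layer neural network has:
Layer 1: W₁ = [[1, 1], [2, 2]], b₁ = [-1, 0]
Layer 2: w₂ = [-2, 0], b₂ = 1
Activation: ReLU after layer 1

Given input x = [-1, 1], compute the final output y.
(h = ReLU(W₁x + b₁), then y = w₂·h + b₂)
y = 1

Layer 1 pre-activation: z₁ = [-1, 0]
After ReLU: h = [0, 0]
Layer 2 output: y = -2×0 + 0×0 + 1 = 1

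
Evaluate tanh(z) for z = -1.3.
-0.8617

tanh(-1.3) = (e^(-1.3) - e^(1.3))/(e^(-1.3) + e^(1.3)) = -0.8617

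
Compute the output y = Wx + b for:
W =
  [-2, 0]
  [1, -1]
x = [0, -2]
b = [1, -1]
y = [1, 1]

Wx = [-2×0 + 0×-2, 1×0 + -1×-2]
   = [0, 2]
y = Wx + b = [0 + 1, 2 + -1] = [1, 1]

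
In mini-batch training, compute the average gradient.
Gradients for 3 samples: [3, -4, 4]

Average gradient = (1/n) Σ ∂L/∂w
Average gradient = 1

Average = (1/3)(3 + -4 + 4) = 3/3 = 1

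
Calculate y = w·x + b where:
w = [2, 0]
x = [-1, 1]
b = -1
y = -3

y = (2)(-1) + (0)(1) + -1 = -3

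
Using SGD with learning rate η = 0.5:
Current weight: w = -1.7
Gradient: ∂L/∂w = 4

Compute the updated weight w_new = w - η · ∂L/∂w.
w_new = -3.7

w_new = w - η·∂L/∂w = -1.7 - 0.5×(4) = -1.7 - (2) = -3.7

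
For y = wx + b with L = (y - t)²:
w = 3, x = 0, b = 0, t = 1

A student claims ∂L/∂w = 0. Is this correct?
Correct

y = (3)(0) + 0 = 0
∂L/∂y = 2(y - t) = 2(0 - 1) = -2
∂y/∂w = x = 0
∂L/∂w = -2 × 0 = 0

Claimed value: 0
Correct: The correct gradient is 0.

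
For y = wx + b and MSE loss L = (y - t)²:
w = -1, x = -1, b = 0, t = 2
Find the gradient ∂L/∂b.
∂L/∂b = -2

y = wx + b = (-1)(-1) + 0 = 1
∂L/∂y = 2(y - t) = 2(1 - 2) = -2
∂y/∂b = 1
∂L/∂b = ∂L/∂y · ∂y/∂b = -2 × 1 = -2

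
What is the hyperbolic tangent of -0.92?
-0.7259

tanh(-0.92) = (e^(-0.92) - e^(0.92))/(e^(-0.92) + e^(0.92)) = -0.7259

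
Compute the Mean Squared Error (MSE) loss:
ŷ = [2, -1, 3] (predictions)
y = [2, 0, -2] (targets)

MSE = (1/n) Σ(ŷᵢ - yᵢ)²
MSE = 8.667

MSE = (1/3)((2-2)² + (-1-0)² + (3--2)²) = (1/3)(0 + 1 + 25) = 8.667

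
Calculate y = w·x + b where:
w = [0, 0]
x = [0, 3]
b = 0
y = 0

y = (0)(0) + (0)(3) + 0 = 0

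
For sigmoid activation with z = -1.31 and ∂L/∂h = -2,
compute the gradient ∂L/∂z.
∂L/∂z = -0.3347

σ(-1.31) = 0.2125
σ'(-1.31) = σ(-1.31)(1 - σ(-1.31)) = 0.2125 × 0.7875 = 0.1673
∂L/∂z = ∂L/∂h · σ'(z) = -2 × 0.1673 = -0.3347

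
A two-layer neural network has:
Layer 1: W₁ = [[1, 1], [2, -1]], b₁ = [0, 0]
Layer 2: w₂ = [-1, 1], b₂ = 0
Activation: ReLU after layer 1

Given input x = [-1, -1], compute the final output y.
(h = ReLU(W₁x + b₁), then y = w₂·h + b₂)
y = 0

Layer 1 pre-activation: z₁ = [-2, -1]
After ReLU: h = [0, 0]
Layer 2 output: y = -1×0 + 1×0 + 0 = 0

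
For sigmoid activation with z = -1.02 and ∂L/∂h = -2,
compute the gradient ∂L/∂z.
∂L/∂z = -0.3896

σ(-1.02) = 0.265
σ'(-1.02) = σ(-1.02)(1 - σ(-1.02)) = 0.265 × 0.735 = 0.1948
∂L/∂z = ∂L/∂h · σ'(z) = -2 × 0.1948 = -0.3896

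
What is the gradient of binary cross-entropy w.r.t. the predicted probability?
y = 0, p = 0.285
∂L/∂p = 1.399

∂L/∂p = -y/p + (1-y)/(1-p) = 0 + 1/0.715 = 1.399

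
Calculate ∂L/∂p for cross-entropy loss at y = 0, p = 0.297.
∂L/∂p = 1.422

∂L/∂p = -y/p + (1-y)/(1-p) = 0 + 1/0.703 = 1.422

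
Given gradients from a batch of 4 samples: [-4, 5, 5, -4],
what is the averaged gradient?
Average gradient = 0.5

Average = (1/4)(-4 + 5 + 5 + -4) = 2/4 = 0.5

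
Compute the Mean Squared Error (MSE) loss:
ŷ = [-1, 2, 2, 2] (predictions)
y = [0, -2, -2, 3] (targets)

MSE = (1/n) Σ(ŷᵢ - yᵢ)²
MSE = 8.5

MSE = (1/4)((-1-0)² + (2--2)² + (2--2)² + (2-3)²) = (1/4)(1 + 16 + 16 + 1) = 8.5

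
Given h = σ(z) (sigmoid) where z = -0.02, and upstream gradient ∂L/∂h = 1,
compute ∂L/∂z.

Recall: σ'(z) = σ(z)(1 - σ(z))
∂L/∂z = 0.25

σ(-0.02) = 0.495
σ'(-0.02) = σ(-0.02)(1 - σ(-0.02)) = 0.495 × 0.505 = 0.25
∂L/∂z = ∂L/∂h · σ'(z) = 1 × 0.25 = 0.25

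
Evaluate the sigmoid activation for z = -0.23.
0.4428

sigmoid(-0.23) = 1/(1 + e^(0.23)) = 1/(1 + 1.259) = 0.4428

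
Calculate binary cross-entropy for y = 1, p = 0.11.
L = 2.207

L = -1·log(0.11) - 0·log(0.89) = -log(0.11) = 2.207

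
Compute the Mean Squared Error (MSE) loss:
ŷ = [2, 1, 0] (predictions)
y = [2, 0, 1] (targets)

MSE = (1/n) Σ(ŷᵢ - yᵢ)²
MSE = 0.6667

MSE = (1/3)((2-2)² + (1-0)² + (0-1)²) = (1/3)(0 + 1 + 1) = 0.6667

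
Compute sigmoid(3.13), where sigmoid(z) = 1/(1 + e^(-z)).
0.9581

sigmoid(3.13) = 1/(1 + e^(-3.13)) = 1/(1 + 0.04372) = 0.9581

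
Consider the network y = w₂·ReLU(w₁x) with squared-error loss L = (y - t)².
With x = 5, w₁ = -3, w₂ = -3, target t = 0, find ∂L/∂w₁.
∂L/∂w₁ = 0

Forward pass:
z = w₁x = -3×5 = -15
h = ReLU(-15) = 0
y = w₂h = -3×0 = 0

Backward pass:
∂L/∂y = 2(y - t) = 2(0 - 0) = 0
∂y/∂h = w₂ = -3
∂h/∂z = 0 (ReLU derivative)
∂z/∂w₁ = x = 5

∂L/∂w₁ = 0 × -3 × 0 × 5 = 0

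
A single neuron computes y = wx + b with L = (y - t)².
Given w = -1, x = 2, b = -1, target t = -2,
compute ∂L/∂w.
∂L/∂w = -4

y = wx + b = (-1)(2) + -1 = -3
∂L/∂y = 2(y - t) = 2(-3 - -2) = -2
∂y/∂w = x = 2
∂L/∂w = ∂L/∂y · ∂y/∂w = -2 × 2 = -4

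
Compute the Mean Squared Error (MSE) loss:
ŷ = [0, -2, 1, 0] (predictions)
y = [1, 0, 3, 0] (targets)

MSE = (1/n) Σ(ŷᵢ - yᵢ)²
MSE = 2.25

MSE = (1/4)((0-1)² + (-2-0)² + (1-3)² + (0-0)²) = (1/4)(1 + 4 + 4 + 0) = 2.25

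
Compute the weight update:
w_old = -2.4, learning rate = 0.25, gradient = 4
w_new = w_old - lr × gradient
w_new = -3.4

w_new = w - η·∂L/∂w = -2.4 - 0.25×(4) = -2.4 - (1) = -3.4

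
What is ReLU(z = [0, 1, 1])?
h = [0, 1, 1]

ReLU applied element-wise: max(0,0)=0, max(0,1)=1, max(0,1)=1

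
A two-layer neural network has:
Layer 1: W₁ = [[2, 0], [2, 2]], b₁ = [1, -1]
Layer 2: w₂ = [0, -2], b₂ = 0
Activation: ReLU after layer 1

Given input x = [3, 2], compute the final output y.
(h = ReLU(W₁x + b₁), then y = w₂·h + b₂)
y = -18

Layer 1 pre-activation: z₁ = [7, 9]
After ReLU: h = [7, 9]
Layer 2 output: y = 0×7 + -2×9 + 0 = -18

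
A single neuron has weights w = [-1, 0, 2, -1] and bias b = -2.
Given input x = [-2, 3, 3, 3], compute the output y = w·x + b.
y = 3

y = (-1)(-2) + (0)(3) + (2)(3) + (-1)(3) + -2 = 3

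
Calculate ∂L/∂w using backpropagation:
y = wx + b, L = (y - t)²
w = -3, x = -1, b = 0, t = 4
∂L/∂w = 2

y = wx + b = (-3)(-1) + 0 = 3
∂L/∂y = 2(y - t) = 2(3 - 4) = -2
∂y/∂w = x = -1
∂L/∂w = ∂L/∂y · ∂y/∂w = -2 × -1 = 2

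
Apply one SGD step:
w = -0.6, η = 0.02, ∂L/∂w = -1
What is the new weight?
w_new = -0.58

w_new = w - η·∂L/∂w = -0.6 - 0.02×(-1) = -0.6 - (-0.02) = -0.58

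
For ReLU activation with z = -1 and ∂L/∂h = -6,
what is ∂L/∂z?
∂L/∂z = 0

h = ReLU(-1) = 0
Since z < 0: ∂h/∂z = 0
∂L/∂z = ∂L/∂h · ∂h/∂z = -6 × 0 = 0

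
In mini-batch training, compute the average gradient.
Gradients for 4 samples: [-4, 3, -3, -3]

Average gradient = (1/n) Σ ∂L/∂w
Average gradient = -1.75

Average = (1/4)(-4 + 3 + -3 + -3) = -7/4 = -1.75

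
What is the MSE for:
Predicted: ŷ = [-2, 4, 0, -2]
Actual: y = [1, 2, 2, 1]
MSE = 6.5

MSE = (1/4)((-2-1)² + (4-2)² + (0-2)² + (-2-1)²) = (1/4)(9 + 4 + 4 + 9) = 6.5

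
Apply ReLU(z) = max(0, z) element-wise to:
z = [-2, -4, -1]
h = [0, 0, 0]

ReLU applied element-wise: max(0,-2)=0, max(0,-4)=0, max(0,-1)=0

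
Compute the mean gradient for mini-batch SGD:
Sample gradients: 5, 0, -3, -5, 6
Average gradient = 0.6

Average = (1/5)(5 + 0 + -3 + -5 + 6) = 3/5 = 0.6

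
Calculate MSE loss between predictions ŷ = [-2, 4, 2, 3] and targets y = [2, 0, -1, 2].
MSE = 10.5

MSE = (1/4)((-2-2)² + (4-0)² + (2--1)² + (3-2)²) = (1/4)(16 + 16 + 9 + 1) = 10.5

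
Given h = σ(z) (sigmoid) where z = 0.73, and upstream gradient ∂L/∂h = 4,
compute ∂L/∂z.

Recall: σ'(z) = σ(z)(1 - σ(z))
∂L/∂z = 0.8778

σ(0.73) = 0.6748
σ'(0.73) = σ(0.73)(1 - σ(0.73)) = 0.6748 × 0.3252 = 0.2194
∂L/∂z = ∂L/∂h · σ'(z) = 4 × 0.2194 = 0.8778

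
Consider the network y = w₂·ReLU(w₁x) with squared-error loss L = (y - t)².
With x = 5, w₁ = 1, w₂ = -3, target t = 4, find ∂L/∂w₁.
∂L/∂w₁ = 570

Forward pass:
z = w₁x = 1×5 = 5
h = ReLU(5) = 5
y = w₂h = -3×5 = -15

Backward pass:
∂L/∂y = 2(y - t) = 2(-15 - 4) = -38
∂y/∂h = w₂ = -3
∂h/∂z = 1 (ReLU derivative)
∂z/∂w₁ = x = 5

∂L/∂w₁ = -38 × -3 × 1 × 5 = 570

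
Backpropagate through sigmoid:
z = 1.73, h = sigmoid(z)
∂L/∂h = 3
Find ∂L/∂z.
∂L/∂z = 0.3837

σ(1.73) = 0.8494
σ'(1.73) = σ(1.73)(1 - σ(1.73)) = 0.8494 × 0.1506 = 0.1279
∂L/∂z = ∂L/∂h · σ'(z) = 3 × 0.1279 = 0.3837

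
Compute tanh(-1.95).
-0.9603

tanh(-1.95) = (e^(-1.95) - e^(1.95))/(e^(-1.95) + e^(1.95)) = -0.9603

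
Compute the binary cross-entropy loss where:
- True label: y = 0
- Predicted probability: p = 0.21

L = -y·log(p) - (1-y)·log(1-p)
L = 0.2357

L = -0·log(0.21) - 1·log(0.79) = -log(0.79) = 0.2357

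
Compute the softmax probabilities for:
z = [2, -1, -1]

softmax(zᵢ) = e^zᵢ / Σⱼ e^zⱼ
p = [0.9094, 0.0453, 0.0453]

exp(z) = [7.389, 0.3679, 0.3679]
Sum = 8.125
p = [0.9094, 0.0453, 0.0453]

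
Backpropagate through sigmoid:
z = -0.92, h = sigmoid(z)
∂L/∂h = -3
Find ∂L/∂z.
∂L/∂z = -0.6113

σ(-0.92) = 0.285
σ'(-0.92) = σ(-0.92)(1 - σ(-0.92)) = 0.285 × 0.715 = 0.2038
∂L/∂z = ∂L/∂h · σ'(z) = -3 × 0.2038 = -0.6113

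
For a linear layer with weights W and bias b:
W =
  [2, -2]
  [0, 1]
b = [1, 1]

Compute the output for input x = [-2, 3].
y = [-9, 4]

Wx = [2×-2 + -2×3, 0×-2 + 1×3]
   = [-10, 3]
y = Wx + b = [-10 + 1, 3 + 1] = [-9, 4]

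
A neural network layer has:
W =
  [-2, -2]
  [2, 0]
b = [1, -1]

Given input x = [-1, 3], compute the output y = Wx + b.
y = [-3, -3]

Wx = [-2×-1 + -2×3, 2×-1 + 0×3]
   = [-4, -2]
y = Wx + b = [-4 + 1, -2 + -1] = [-3, -3]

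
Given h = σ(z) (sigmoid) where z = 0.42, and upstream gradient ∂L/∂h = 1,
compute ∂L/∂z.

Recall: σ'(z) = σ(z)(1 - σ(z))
∂L/∂z = 0.2393

σ(0.42) = 0.6035
σ'(0.42) = σ(0.42)(1 - σ(0.42)) = 0.6035 × 0.3965 = 0.2393
∂L/∂z = ∂L/∂h · σ'(z) = 1 × 0.2393 = 0.2393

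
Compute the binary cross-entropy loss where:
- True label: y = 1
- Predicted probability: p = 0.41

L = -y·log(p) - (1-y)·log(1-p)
L = 0.8916

L = -1·log(0.41) - 0·log(0.59) = -log(0.41) = 0.8916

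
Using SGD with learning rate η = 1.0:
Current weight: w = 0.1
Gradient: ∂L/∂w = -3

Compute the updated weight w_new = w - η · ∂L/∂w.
w_new = 3.1

w_new = w - η·∂L/∂w = 0.1 - 1.0×(-3) = 0.1 - (-3) = 3.1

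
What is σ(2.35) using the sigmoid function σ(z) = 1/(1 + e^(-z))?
0.9129

sigmoid(2.35) = 1/(1 + e^(-2.35)) = 1/(1 + 0.09537) = 0.9129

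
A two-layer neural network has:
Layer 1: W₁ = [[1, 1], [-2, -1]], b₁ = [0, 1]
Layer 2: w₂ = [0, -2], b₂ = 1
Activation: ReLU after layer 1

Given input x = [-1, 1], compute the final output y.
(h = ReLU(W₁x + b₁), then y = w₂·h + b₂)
y = -3

Layer 1 pre-activation: z₁ = [0, 2]
After ReLU: h = [0, 2]
Layer 2 output: y = 0×0 + -2×2 + 1 = -3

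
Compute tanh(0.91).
0.7211

tanh(0.91) = (e^(0.91) - e^(-0.91))/(e^(0.91) + e^(-0.91)) = 0.7211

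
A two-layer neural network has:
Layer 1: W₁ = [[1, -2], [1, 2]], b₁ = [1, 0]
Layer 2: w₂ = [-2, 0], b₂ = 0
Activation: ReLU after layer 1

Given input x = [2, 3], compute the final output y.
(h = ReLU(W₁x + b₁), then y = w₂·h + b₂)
y = 0

Layer 1 pre-activation: z₁ = [-3, 8]
After ReLU: h = [0, 8]
Layer 2 output: y = -2×0 + 0×8 + 0 = 0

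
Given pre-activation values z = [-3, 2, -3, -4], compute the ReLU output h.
h = [0, 2, 0, 0]

ReLU applied element-wise: max(0,-3)=0, max(0,2)=2, max(0,-3)=0, max(0,-4)=0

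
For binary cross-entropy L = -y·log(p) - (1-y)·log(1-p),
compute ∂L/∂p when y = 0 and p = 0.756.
∂L/∂p = 4.098

∂L/∂p = -y/p + (1-y)/(1-p) = 0 + 1/0.244 = 4.098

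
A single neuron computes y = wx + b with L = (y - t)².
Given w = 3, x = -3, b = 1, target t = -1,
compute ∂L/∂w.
∂L/∂w = 42

y = wx + b = (3)(-3) + 1 = -8
∂L/∂y = 2(y - t) = 2(-8 - -1) = -14
∂y/∂w = x = -3
∂L/∂w = ∂L/∂y · ∂y/∂w = -14 × -3 = 42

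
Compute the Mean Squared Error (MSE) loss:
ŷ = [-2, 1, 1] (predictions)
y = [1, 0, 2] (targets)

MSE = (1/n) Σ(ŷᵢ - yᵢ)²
MSE = 3.667

MSE = (1/3)((-2-1)² + (1-0)² + (1-2)²) = (1/3)(9 + 1 + 1) = 3.667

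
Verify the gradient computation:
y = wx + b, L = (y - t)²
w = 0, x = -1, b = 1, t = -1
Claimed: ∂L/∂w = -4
Correct

y = (0)(-1) + 1 = 1
∂L/∂y = 2(y - t) = 2(1 - -1) = 4
∂y/∂w = x = -1
∂L/∂w = 4 × -1 = -4

Claimed value: -4
Correct: The correct gradient is -4.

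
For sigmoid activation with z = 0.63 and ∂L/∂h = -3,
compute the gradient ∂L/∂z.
∂L/∂z = -0.6802

σ(0.63) = 0.6525
σ'(0.63) = σ(0.63)(1 - σ(0.63)) = 0.6525 × 0.3475 = 0.2267
∂L/∂z = ∂L/∂h · σ'(z) = -3 × 0.2267 = -0.6802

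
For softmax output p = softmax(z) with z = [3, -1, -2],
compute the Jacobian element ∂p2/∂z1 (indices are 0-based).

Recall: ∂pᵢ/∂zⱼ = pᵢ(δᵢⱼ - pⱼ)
∂p2/∂z1 = -0.0001175

p = softmax(z) = [0.9756, 0.01787, 0.006573]
p2 = 0.006573, p1 = 0.01787

∂p2/∂z1 = -p2 × p1 = -0.006573 × 0.01787 = -0.0001175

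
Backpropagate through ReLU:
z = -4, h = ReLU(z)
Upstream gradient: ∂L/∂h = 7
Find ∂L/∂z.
∂L/∂z = 0

h = ReLU(-4) = 0
Since z < 0: ∂h/∂z = 0
∂L/∂z = ∂L/∂h · ∂h/∂z = 7 × 0 = 0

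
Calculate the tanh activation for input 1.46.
0.8977

tanh(1.46) = (e^(1.46) - e^(-1.46))/(e^(1.46) + e^(-1.46)) = 0.8977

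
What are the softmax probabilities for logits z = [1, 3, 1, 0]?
p = [0.1025, 0.7573, 0.1025, 0.0377]

exp(z) = [2.718, 20.09, 2.718, 1]
Sum = 26.52
p = [0.1025, 0.7573, 0.1025, 0.0377]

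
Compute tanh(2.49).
0.9863

tanh(2.49) = (e^(2.49) - e^(-2.49))/(e^(2.49) + e^(-2.49)) = 0.9863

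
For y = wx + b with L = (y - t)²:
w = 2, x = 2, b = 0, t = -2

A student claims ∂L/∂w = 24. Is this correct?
Correct

y = (2)(2) + 0 = 4
∂L/∂y = 2(y - t) = 2(4 - -2) = 12
∂y/∂w = x = 2
∂L/∂w = 12 × 2 = 24

Claimed value: 24
Correct: The correct gradient is 24.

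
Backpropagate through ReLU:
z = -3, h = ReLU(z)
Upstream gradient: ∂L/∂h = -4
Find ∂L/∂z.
∂L/∂z = 0

h = ReLU(-3) = 0
Since z < 0: ∂h/∂z = 0
∂L/∂z = ∂L/∂h · ∂h/∂z = -4 × 0 = 0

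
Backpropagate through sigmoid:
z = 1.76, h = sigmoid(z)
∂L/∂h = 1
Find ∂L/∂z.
∂L/∂z = 0.1252

σ(1.76) = 0.8532
σ'(1.76) = σ(1.76)(1 - σ(1.76)) = 0.8532 × 0.1468 = 0.1252
∂L/∂z = ∂L/∂h · σ'(z) = 1 × 0.1252 = 0.1252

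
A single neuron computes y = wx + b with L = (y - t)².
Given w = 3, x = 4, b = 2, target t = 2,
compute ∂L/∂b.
∂L/∂b = 24

y = wx + b = (3)(4) + 2 = 14
∂L/∂y = 2(y - t) = 2(14 - 2) = 24
∂y/∂b = 1
∂L/∂b = ∂L/∂y · ∂y/∂b = 24 × 1 = 24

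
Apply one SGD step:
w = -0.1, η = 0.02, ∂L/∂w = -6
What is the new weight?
w_new = 0.02

w_new = w - η·∂L/∂w = -0.1 - 0.02×(-6) = -0.1 - (-0.12) = 0.02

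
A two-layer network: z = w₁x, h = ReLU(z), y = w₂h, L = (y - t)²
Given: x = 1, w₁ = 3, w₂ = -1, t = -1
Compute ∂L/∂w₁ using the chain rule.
∂L/∂w₁ = 4

Forward pass:
z = w₁x = 3×1 = 3
h = ReLU(3) = 3
y = w₂h = -1×3 = -3

Backward pass:
∂L/∂y = 2(y - t) = 2(-3 - -1) = -4
∂y/∂h = w₂ = -1
∂h/∂z = 1 (ReLU derivative)
∂z/∂w₁ = x = 1

∂L/∂w₁ = -4 × -1 × 1 × 1 = 4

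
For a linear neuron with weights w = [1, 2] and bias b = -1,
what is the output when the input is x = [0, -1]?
y = -3

y = (1)(0) + (2)(-1) + -1 = -3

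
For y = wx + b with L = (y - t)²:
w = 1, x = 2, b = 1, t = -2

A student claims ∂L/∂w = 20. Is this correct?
Correct

y = (1)(2) + 1 = 3
∂L/∂y = 2(y - t) = 2(3 - -2) = 10
∂y/∂w = x = 2
∂L/∂w = 10 × 2 = 20

Claimed value: 20
Correct: The correct gradient is 20.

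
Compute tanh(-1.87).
-0.9536

tanh(-1.87) = (e^(-1.87) - e^(1.87))/(e^(-1.87) + e^(1.87)) = -0.9536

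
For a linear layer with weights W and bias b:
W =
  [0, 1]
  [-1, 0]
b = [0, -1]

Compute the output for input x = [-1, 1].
y = [1, 0]

Wx = [0×-1 + 1×1, -1×-1 + 0×1]
   = [1, 1]
y = Wx + b = [1 + 0, 1 + -1] = [1, 0]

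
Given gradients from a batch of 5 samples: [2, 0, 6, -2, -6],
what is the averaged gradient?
Average gradient = 0

Average = (1/5)(2 + 0 + 6 + -2 + -6) = 0/5 = 0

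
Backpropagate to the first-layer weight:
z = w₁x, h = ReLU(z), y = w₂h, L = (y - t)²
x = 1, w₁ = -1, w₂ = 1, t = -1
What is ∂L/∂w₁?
∂L/∂w₁ = 0

Forward pass:
z = w₁x = -1×1 = -1
h = ReLU(-1) = 0
y = w₂h = 1×0 = 0

Backward pass:
∂L/∂y = 2(y - t) = 2(0 - -1) = 2
∂y/∂h = w₂ = 1
∂h/∂z = 0 (ReLU derivative)
∂z/∂w₁ = x = 1

∂L/∂w₁ = 2 × 1 × 0 × 1 = 0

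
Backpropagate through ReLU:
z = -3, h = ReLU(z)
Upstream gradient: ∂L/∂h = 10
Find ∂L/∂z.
∂L/∂z = 0

h = ReLU(-3) = 0
Since z < 0: ∂h/∂z = 0
∂L/∂z = ∂L/∂h · ∂h/∂z = 10 × 0 = 0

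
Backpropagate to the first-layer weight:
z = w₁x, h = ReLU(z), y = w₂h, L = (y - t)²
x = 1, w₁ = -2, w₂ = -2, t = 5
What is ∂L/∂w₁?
∂L/∂w₁ = 0

Forward pass:
z = w₁x = -2×1 = -2
h = ReLU(-2) = 0
y = w₂h = -2×0 = 0

Backward pass:
∂L/∂y = 2(y - t) = 2(0 - 5) = -10
∂y/∂h = w₂ = -2
∂h/∂z = 0 (ReLU derivative)
∂z/∂w₁ = x = 1

∂L/∂w₁ = -10 × -2 × 0 × 1 = 0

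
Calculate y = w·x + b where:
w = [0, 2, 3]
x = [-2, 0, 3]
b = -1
y = 8

y = (0)(-2) + (2)(0) + (3)(3) + -1 = 8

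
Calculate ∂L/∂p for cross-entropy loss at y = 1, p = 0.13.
∂L/∂p = -7.692

∂L/∂p = -y/p + (1-y)/(1-p) = -1/0.13 + 0 = -7.692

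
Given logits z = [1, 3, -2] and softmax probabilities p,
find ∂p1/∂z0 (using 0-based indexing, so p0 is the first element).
∂p1/∂z0 = -0.1038

p = softmax(z) = [0.1185, 0.8756, 0.0059]
p1 = 0.8756, p0 = 0.1185

∂p1/∂z0 = -p1 × p0 = -0.8756 × 0.1185 = -0.1038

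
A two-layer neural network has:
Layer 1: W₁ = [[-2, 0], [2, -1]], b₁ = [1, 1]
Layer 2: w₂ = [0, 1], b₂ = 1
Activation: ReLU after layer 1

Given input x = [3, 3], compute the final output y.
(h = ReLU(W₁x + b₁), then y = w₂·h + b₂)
y = 5

Layer 1 pre-activation: z₁ = [-5, 4]
After ReLU: h = [0, 4]
Layer 2 output: y = 0×0 + 1×4 + 1 = 5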